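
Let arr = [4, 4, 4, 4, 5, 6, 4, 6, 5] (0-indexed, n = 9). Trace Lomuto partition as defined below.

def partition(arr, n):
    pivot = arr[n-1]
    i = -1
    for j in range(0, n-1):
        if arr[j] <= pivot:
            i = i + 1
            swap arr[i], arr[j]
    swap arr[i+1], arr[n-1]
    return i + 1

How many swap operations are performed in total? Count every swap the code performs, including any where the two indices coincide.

pivot=5, i=-1
j=0: 4≤5, i=0, swap(0,0) ⇒ [4, 4, 4, 4, 5, 6, 4, 6, 5]
j=1: 4≤5, i=1, swap(1,1) ⇒ [4, 4, 4, 4, 5, 6, 4, 6, 5]
j=2: 4≤5, i=2, swap(2,2) ⇒ [4, 4, 4, 4, 5, 6, 4, 6, 5]
j=3: 4≤5, i=3, swap(3,3) ⇒ [4, 4, 4, 4, 5, 6, 4, 6, 5]
j=4: 5≤5, i=4, swap(4,4) ⇒ [4, 4, 4, 4, 5, 6, 4, 6, 5]
j=5: 6>5, skip
j=6: 4≤5, i=5, swap(5,6) ⇒ [4, 4, 4, 4, 5, 4, 6, 6, 5]
j=7: 6>5, skip
swap(6,8) ⇒ [4, 4, 4, 4, 5, 4, 5, 6, 6]; return 6

7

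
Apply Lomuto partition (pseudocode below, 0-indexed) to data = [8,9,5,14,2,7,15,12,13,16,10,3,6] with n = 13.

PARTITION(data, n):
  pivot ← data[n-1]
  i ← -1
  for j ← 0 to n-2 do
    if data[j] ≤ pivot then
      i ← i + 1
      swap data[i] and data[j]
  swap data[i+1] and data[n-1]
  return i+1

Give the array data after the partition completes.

pivot=6, i=-1
j=0: 8>6, skip
j=1: 9>6, skip
j=2: 5≤6, i=0, swap(0,2) ⇒ [5,9,8,14,2,7,15,12,13,16,10,3,6]
j=3: 14>6, skip
j=4: 2≤6, i=1, swap(1,4) ⇒ [5,2,8,14,9,7,15,12,13,16,10,3,6]
j=5: 7>6, skip
j=6: 15>6, skip
j=7: 12>6, skip
j=8: 13>6, skip
j=9: 16>6, skip
j=10: 10>6, skip
j=11: 3≤6, i=2, swap(2,11) ⇒ [5,2,3,14,9,7,15,12,13,16,10,8,6]
swap(3,12) ⇒ [5,2,3,6,9,7,15,12,13,16,10,8,14]; return 3

[5,2,3,6,9,7,15,12,13,16,10,8,14]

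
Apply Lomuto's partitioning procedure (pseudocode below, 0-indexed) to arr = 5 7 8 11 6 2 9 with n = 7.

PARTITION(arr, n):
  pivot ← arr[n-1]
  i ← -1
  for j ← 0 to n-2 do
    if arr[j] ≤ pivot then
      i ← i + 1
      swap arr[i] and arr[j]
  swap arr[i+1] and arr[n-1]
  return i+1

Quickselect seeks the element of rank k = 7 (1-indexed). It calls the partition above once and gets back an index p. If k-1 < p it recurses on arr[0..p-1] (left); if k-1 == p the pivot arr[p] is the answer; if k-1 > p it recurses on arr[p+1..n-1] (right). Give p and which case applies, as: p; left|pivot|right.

pivot = arr[6] = 9; i = -1
j=0: arr[0]=5 ≤ 9 → i=0, swap arr[0],arr[0] (no change) → 5 7 8 11 6 2 9
j=1: arr[1]=7 ≤ 9 → i=1, swap arr[1],arr[1] (no change) → 5 7 8 11 6 2 9
j=2: arr[2]=8 ≤ 9 → i=2, swap arr[2],arr[2] (no change) → 5 7 8 11 6 2 9
j=3: arr[3]=11 > 9 → no swap
j=4: arr[4]=6 ≤ 9 → i=3, swap arr[3],arr[4] → 5 7 8 6 11 2 9
j=5: arr[5]=2 ≤ 9 → i=4, swap arr[4],arr[5] → 5 7 8 6 2 11 9
final swap arr[5],arr[6] → 5 7 8 6 2 9 11; return 5
p = 5; k-1 = 6 > 5 ⇒ right

5; right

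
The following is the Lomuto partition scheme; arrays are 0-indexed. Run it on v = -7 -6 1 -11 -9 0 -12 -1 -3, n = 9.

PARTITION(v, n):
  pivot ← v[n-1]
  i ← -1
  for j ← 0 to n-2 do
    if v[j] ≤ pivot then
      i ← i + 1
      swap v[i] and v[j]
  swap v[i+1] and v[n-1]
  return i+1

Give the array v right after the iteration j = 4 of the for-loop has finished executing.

-7 -6 -11 -9 1 0 -12 -1 -3

pivot = v[8] = -3; i = -1
j=0: v[0]=-7 ≤ -3 → i=0, swap v[0],v[0] (no change) → -7 -6 1 -11 -9 0 -12 -1 -3
j=1: v[1]=-6 ≤ -3 → i=1, swap v[1],v[1] (no change) → -7 -6 1 -11 -9 0 -12 -1 -3
j=2: v[2]=1 > -3 → no swap
j=3: v[3]=-11 ≤ -3 → i=2, swap v[2],v[3] → -7 -6 -11 1 -9 0 -12 -1 -3
j=4: v[4]=-9 ≤ -3 → i=3, swap v[3],v[4] → -7 -6 -11 -9 1 0 -12 -1 -3
(after j=4) v = -7 -6 -11 -9 1 0 -12 -1 -3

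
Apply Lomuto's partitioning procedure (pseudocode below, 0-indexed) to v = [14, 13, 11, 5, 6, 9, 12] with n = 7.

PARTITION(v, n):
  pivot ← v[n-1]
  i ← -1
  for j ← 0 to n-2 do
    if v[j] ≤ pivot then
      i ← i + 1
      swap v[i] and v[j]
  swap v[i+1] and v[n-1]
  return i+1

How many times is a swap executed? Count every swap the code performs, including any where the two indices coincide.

5

pivot = v[6] = 12; i = -1
j=0: v[0]=14 > 12 → no swap
j=1: v[1]=13 > 12 → no swap
j=2: v[2]=11 ≤ 12 → i=0, swap v[0],v[2] → [11, 13, 14, 5, 6, 9, 12]
j=3: v[3]=5 ≤ 12 → i=1, swap v[1],v[3] → [11, 5, 14, 13, 6, 9, 12]
j=4: v[4]=6 ≤ 12 → i=2, swap v[2],v[4] → [11, 5, 6, 13, 14, 9, 12]
j=5: v[5]=9 ≤ 12 → i=3, swap v[3],v[5] → [11, 5, 6, 9, 14, 13, 12]
final swap v[4],v[6] → [11, 5, 6, 9, 12, 13, 14]; return 4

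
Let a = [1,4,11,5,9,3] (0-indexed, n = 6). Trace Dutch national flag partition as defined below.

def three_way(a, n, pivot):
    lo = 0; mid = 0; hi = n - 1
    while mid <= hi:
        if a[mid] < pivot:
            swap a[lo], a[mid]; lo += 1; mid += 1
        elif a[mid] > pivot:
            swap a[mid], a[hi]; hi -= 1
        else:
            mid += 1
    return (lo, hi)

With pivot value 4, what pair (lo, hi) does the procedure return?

lo=0 mid=0 hi=5
1<4: swap(0,0), lo=1 mid=1 ⇒ [1,4,11,5,9,3]
4=4: mid=2
11>4: swap(2,5), hi=4 ⇒ [1,4,3,5,9,11]
3<4: swap(1,2), lo=2 mid=3 ⇒ [1,3,4,5,9,11]
5>4: swap(3,4), hi=3 ⇒ [1,3,4,9,5,11]
9>4: swap(3,3), hi=2 ⇒ [1,3,4,9,5,11]
done. lo=2 hi=2; a=[1,3,4,9,5,11]

(2, 2)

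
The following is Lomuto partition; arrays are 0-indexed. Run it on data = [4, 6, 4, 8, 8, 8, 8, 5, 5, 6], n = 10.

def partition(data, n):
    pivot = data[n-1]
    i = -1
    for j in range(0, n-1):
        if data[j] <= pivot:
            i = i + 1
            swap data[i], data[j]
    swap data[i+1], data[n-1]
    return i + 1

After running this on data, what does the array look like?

[4, 6, 4, 5, 5, 6, 8, 8, 8, 8]

pivot=6, i=-1
j=0: 4≤6, i=0, swap(0,0) ⇒ [4, 6, 4, 8, 8, 8, 8, 5, 5, 6]
j=1: 6≤6, i=1, swap(1,1) ⇒ [4, 6, 4, 8, 8, 8, 8, 5, 5, 6]
j=2: 4≤6, i=2, swap(2,2) ⇒ [4, 6, 4, 8, 8, 8, 8, 5, 5, 6]
j=3: 8>6, skip
j=4: 8>6, skip
j=5: 8>6, skip
j=6: 8>6, skip
j=7: 5≤6, i=3, swap(3,7) ⇒ [4, 6, 4, 5, 8, 8, 8, 8, 5, 6]
j=8: 5≤6, i=4, swap(4,8) ⇒ [4, 6, 4, 5, 5, 8, 8, 8, 8, 6]
swap(5,9) ⇒ [4, 6, 4, 5, 5, 6, 8, 8, 8, 8]; return 5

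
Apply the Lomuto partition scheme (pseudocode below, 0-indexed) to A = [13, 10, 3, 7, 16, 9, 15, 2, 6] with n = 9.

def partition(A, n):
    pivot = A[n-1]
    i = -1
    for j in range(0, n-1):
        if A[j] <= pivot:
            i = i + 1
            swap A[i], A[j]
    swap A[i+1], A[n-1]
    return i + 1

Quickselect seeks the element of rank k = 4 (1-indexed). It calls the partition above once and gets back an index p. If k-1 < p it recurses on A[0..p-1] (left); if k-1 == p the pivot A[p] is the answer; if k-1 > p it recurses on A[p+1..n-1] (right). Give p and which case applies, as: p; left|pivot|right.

2; right

pivot=6, i=-1
j=0: 13>6, skip
j=1: 10>6, skip
j=2: 3≤6, i=0, swap(0,2) ⇒ [3, 10, 13, 7, 16, 9, 15, 2, 6]
j=3: 7>6, skip
j=4: 16>6, skip
j=5: 9>6, skip
j=6: 15>6, skip
j=7: 2≤6, i=1, swap(1,7) ⇒ [3, 2, 13, 7, 16, 9, 15, 10, 6]
swap(2,8) ⇒ [3, 2, 6, 7, 16, 9, 15, 10, 13]; return 2
p = 2; k-1 = 3 > 2 ⇒ right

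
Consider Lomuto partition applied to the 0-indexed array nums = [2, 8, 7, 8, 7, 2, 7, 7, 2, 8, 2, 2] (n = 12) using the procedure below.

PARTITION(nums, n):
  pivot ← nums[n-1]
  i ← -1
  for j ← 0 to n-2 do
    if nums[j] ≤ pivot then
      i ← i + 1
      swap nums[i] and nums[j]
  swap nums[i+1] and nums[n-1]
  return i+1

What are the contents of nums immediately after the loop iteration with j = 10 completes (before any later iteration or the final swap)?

[2, 2, 2, 2, 7, 8, 7, 7, 7, 8, 8, 2]

pivot = nums[11] = 2; i = -1
j=0: nums[0]=2 ≤ 2 → i=0, swap nums[0],nums[0] (no change) → [2, 8, 7, 8, 7, 2, 7, 7, 2, 8, 2, 2]
j=1: nums[1]=8 > 2 → no swap
j=2: nums[2]=7 > 2 → no swap
j=3: nums[3]=8 > 2 → no swap
j=4: nums[4]=7 > 2 → no swap
j=5: nums[5]=2 ≤ 2 → i=1, swap nums[1],nums[5] → [2, 2, 7, 8, 7, 8, 7, 7, 2, 8, 2, 2]
j=6: nums[6]=7 > 2 → no swap
j=7: nums[7]=7 > 2 → no swap
j=8: nums[8]=2 ≤ 2 → i=2, swap nums[2],nums[8] → [2, 2, 2, 8, 7, 8, 7, 7, 7, 8, 2, 2]
j=9: nums[9]=8 > 2 → no swap
j=10: nums[10]=2 ≤ 2 → i=3, swap nums[3],nums[10] → [2, 2, 2, 2, 7, 8, 7, 7, 7, 8, 8, 2]
(after j=10) nums = [2, 2, 2, 2, 7, 8, 7, 7, 7, 8, 8, 2]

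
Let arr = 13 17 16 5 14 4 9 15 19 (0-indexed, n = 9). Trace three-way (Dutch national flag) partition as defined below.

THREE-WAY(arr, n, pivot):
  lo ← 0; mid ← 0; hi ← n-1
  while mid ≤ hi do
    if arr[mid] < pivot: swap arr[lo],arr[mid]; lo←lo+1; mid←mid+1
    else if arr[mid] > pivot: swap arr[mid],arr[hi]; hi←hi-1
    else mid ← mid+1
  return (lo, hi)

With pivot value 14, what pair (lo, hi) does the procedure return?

pivot = 14; lo=0, mid=0, hi=8
arr[mid]=13<14: swap arr[0],arr[0]; lo=1,mid=1 → 13 17 16 5 14 4 9 15 19
arr[mid]=17>14: swap arr[1],arr[8]; hi=7 → 13 19 16 5 14 4 9 15 17
arr[mid]=19>14: swap arr[1],arr[7]; hi=6 → 13 15 16 5 14 4 9 19 17
arr[mid]=15>14: swap arr[1],arr[6]; hi=5 → 13 9 16 5 14 4 15 19 17
arr[mid]=9<14: swap arr[1],arr[1]; lo=2,mid=2 → 13 9 16 5 14 4 15 19 17
arr[mid]=16>14: swap arr[2],arr[5]; hi=4 → 13 9 4 5 14 16 15 19 17
arr[mid]=4<14: swap arr[2],arr[2]; lo=3,mid=3 → 13 9 4 5 14 16 15 19 17
arr[mid]=5<14: swap arr[3],arr[3]; lo=4,mid=4 → 13 9 4 5 14 16 15 19 17
arr[mid]=14=14: mid=5
end: lo=4, hi=4; arr = 13 9 4 5 14 16 15 19 17

(4, 4)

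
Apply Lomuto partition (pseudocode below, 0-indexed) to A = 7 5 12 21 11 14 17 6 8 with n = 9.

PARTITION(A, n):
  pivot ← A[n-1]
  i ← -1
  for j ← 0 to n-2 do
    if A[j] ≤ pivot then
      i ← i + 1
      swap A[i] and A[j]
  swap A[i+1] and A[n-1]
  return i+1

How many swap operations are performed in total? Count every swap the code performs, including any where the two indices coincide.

pivot = A[8] = 8; i = -1
j=0: A[0]=7 ≤ 8 → i=0, swap A[0],A[0] (no change) → 7 5 12 21 11 14 17 6 8
j=1: A[1]=5 ≤ 8 → i=1, swap A[1],A[1] (no change) → 7 5 12 21 11 14 17 6 8
j=2: A[2]=12 > 8 → no swap
j=3: A[3]=21 > 8 → no swap
j=4: A[4]=11 > 8 → no swap
j=5: A[5]=14 > 8 → no swap
j=6: A[6]=17 > 8 → no swap
j=7: A[7]=6 ≤ 8 → i=2, swap A[2],A[7] → 7 5 6 21 11 14 17 12 8
final swap A[3],A[8] → 7 5 6 8 11 14 17 12 21; return 3

4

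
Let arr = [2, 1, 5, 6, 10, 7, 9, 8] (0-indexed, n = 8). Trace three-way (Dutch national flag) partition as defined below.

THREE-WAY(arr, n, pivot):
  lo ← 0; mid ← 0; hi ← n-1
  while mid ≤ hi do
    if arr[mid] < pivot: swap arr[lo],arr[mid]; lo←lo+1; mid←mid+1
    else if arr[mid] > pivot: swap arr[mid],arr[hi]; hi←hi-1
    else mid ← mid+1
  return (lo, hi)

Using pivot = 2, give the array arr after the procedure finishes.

pivot = 2; lo=0, mid=0, hi=7
arr[mid]=2=2: mid=1
arr[mid]=1<2: swap arr[0],arr[1]; lo=1,mid=2 → [1, 2, 5, 6, 10, 7, 9, 8]
arr[mid]=5>2: swap arr[2],arr[7]; hi=6 → [1, 2, 8, 6, 10, 7, 9, 5]
arr[mid]=8>2: swap arr[2],arr[6]; hi=5 → [1, 2, 9, 6, 10, 7, 8, 5]
arr[mid]=9>2: swap arr[2],arr[5]; hi=4 → [1, 2, 7, 6, 10, 9, 8, 5]
arr[mid]=7>2: swap arr[2],arr[4]; hi=3 → [1, 2, 10, 6, 7, 9, 8, 5]
arr[mid]=10>2: swap arr[2],arr[3]; hi=2 → [1, 2, 6, 10, 7, 9, 8, 5]
arr[mid]=6>2: swap arr[2],arr[2]; hi=1 → [1, 2, 6, 10, 7, 9, 8, 5]
end: lo=1, hi=1; arr = [1, 2, 6, 10, 7, 9, 8, 5]

[1, 2, 6, 10, 7, 9, 8, 5]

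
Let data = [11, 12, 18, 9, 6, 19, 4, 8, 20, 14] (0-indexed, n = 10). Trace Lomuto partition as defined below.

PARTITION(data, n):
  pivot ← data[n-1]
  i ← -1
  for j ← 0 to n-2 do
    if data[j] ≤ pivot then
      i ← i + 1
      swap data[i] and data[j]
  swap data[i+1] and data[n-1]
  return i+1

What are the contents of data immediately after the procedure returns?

[11, 12, 9, 6, 4, 8, 14, 19, 20, 18]

pivot=14, i=-1
j=0: 11≤14, i=0, swap(0,0) ⇒ [11, 12, 18, 9, 6, 19, 4, 8, 20, 14]
j=1: 12≤14, i=1, swap(1,1) ⇒ [11, 12, 18, 9, 6, 19, 4, 8, 20, 14]
j=2: 18>14, skip
j=3: 9≤14, i=2, swap(2,3) ⇒ [11, 12, 9, 18, 6, 19, 4, 8, 20, 14]
j=4: 6≤14, i=3, swap(3,4) ⇒ [11, 12, 9, 6, 18, 19, 4, 8, 20, 14]
j=5: 19>14, skip
j=6: 4≤14, i=4, swap(4,6) ⇒ [11, 12, 9, 6, 4, 19, 18, 8, 20, 14]
j=7: 8≤14, i=5, swap(5,7) ⇒ [11, 12, 9, 6, 4, 8, 18, 19, 20, 14]
j=8: 20>14, skip
swap(6,9) ⇒ [11, 12, 9, 6, 4, 8, 14, 19, 20, 18]; return 6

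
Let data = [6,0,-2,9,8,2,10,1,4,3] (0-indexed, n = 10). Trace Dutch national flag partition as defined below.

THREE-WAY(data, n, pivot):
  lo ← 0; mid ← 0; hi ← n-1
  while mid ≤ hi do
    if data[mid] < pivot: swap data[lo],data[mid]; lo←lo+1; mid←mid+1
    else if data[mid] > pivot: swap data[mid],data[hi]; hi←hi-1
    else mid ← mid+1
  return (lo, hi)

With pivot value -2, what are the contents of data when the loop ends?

lo=0 mid=0 hi=9
6>-2: swap(0,9), hi=8 ⇒ [3,0,-2,9,8,2,10,1,4,6]
3>-2: swap(0,8), hi=7 ⇒ [4,0,-2,9,8,2,10,1,3,6]
4>-2: swap(0,7), hi=6 ⇒ [1,0,-2,9,8,2,10,4,3,6]
1>-2: swap(0,6), hi=5 ⇒ [10,0,-2,9,8,2,1,4,3,6]
10>-2: swap(0,5), hi=4 ⇒ [2,0,-2,9,8,10,1,4,3,6]
2>-2: swap(0,4), hi=3 ⇒ [8,0,-2,9,2,10,1,4,3,6]
8>-2: swap(0,3), hi=2 ⇒ [9,0,-2,8,2,10,1,4,3,6]
9>-2: swap(0,2), hi=1 ⇒ [-2,0,9,8,2,10,1,4,3,6]
-2=-2: mid=1
0>-2: swap(1,1), hi=0 ⇒ [-2,0,9,8,2,10,1,4,3,6]
done. lo=0 hi=0; data=[-2,0,9,8,2,10,1,4,3,6]

[-2,0,9,8,2,10,1,4,3,6]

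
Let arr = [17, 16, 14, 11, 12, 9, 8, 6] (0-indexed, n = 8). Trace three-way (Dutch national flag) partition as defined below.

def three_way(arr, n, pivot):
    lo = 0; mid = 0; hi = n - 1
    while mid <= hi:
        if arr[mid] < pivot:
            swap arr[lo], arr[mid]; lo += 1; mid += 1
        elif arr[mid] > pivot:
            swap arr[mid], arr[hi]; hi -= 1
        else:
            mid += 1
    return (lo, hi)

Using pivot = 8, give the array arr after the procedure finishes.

pivot = 8; lo=0, mid=0, hi=7
arr[mid]=17>8: swap arr[0],arr[7]; hi=6 → [6, 16, 14, 11, 12, 9, 8, 17]
arr[mid]=6<8: swap arr[0],arr[0]; lo=1,mid=1 → [6, 16, 14, 11, 12, 9, 8, 17]
arr[mid]=16>8: swap arr[1],arr[6]; hi=5 → [6, 8, 14, 11, 12, 9, 16, 17]
arr[mid]=8=8: mid=2
arr[mid]=14>8: swap arr[2],arr[5]; hi=4 → [6, 8, 9, 11, 12, 14, 16, 17]
arr[mid]=9>8: swap arr[2],arr[4]; hi=3 → [6, 8, 12, 11, 9, 14, 16, 17]
arr[mid]=12>8: swap arr[2],arr[3]; hi=2 → [6, 8, 11, 12, 9, 14, 16, 17]
arr[mid]=11>8: swap arr[2],arr[2]; hi=1 → [6, 8, 11, 12, 9, 14, 16, 17]
end: lo=1, hi=1; arr = [6, 8, 11, 12, 9, 14, 16, 17]

[6, 8, 11, 12, 9, 14, 16, 17]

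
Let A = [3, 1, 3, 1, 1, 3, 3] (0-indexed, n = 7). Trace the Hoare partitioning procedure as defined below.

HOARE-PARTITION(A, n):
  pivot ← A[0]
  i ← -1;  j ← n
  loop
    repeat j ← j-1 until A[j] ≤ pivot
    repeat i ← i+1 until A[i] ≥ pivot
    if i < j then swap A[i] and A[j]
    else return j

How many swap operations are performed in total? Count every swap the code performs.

pivot = A[0] = 3; i = -1, j = 7
j→6 (A[6]=3≤3), i→0 (A[0]=3≥3); i<j, swap → [3, 1, 3, 1, 1, 3, 3]
j→5 (A[5]=3≤3), i→2 (A[2]=3≥3); i<j, swap → [3, 1, 3, 1, 1, 3, 3]
j→4, i→5; i≥j, return j=4. A = [3, 1, 3, 1, 1, 3, 3]

2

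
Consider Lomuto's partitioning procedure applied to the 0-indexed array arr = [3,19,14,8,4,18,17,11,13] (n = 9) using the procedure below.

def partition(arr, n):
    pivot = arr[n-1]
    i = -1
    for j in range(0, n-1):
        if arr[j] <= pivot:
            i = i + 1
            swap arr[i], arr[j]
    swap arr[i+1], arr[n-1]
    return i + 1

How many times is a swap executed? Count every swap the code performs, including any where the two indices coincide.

pivot=13, i=-1
j=0: 3≤13, i=0, swap(0,0) ⇒ [3,19,14,8,4,18,17,11,13]
j=1: 19>13, skip
j=2: 14>13, skip
j=3: 8≤13, i=1, swap(1,3) ⇒ [3,8,14,19,4,18,17,11,13]
j=4: 4≤13, i=2, swap(2,4) ⇒ [3,8,4,19,14,18,17,11,13]
j=5: 18>13, skip
j=6: 17>13, skip
j=7: 11≤13, i=3, swap(3,7) ⇒ [3,8,4,11,14,18,17,19,13]
swap(4,8) ⇒ [3,8,4,11,13,18,17,19,14]; return 4

5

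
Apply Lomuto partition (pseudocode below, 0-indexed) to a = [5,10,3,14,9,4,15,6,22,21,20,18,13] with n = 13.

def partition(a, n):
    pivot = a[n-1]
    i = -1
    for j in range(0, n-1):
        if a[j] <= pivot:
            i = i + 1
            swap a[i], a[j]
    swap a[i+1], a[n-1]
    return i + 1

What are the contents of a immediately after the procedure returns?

[5,10,3,9,4,6,13,14,22,21,20,18,15]

pivot=13, i=-1
j=0: 5≤13, i=0, swap(0,0) ⇒ [5,10,3,14,9,4,15,6,22,21,20,18,13]
j=1: 10≤13, i=1, swap(1,1) ⇒ [5,10,3,14,9,4,15,6,22,21,20,18,13]
j=2: 3≤13, i=2, swap(2,2) ⇒ [5,10,3,14,9,4,15,6,22,21,20,18,13]
j=3: 14>13, skip
j=4: 9≤13, i=3, swap(3,4) ⇒ [5,10,3,9,14,4,15,6,22,21,20,18,13]
j=5: 4≤13, i=4, swap(4,5) ⇒ [5,10,3,9,4,14,15,6,22,21,20,18,13]
j=6: 15>13, skip
j=7: 6≤13, i=5, swap(5,7) ⇒ [5,10,3,9,4,6,15,14,22,21,20,18,13]
j=8: 22>13, skip
j=9: 21>13, skip
j=10: 20>13, skip
j=11: 18>13, skip
swap(6,12) ⇒ [5,10,3,9,4,6,13,14,22,21,20,18,15]; return 6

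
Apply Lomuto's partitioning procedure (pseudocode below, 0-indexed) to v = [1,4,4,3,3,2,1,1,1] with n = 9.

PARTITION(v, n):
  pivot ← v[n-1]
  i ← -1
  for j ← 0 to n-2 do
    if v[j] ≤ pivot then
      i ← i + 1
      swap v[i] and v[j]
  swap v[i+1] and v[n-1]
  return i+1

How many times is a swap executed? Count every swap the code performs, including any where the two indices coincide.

4

pivot = v[8] = 1; i = -1
j=0: v[0]=1 ≤ 1 → i=0, swap v[0],v[0] (no change) → [1,4,4,3,3,2,1,1,1]
j=1: v[1]=4 > 1 → no swap
j=2: v[2]=4 > 1 → no swap
j=3: v[3]=3 > 1 → no swap
j=4: v[4]=3 > 1 → no swap
j=5: v[5]=2 > 1 → no swap
j=6: v[6]=1 ≤ 1 → i=1, swap v[1],v[6] → [1,1,4,3,3,2,4,1,1]
j=7: v[7]=1 ≤ 1 → i=2, swap v[2],v[7] → [1,1,1,3,3,2,4,4,1]
final swap v[3],v[8] → [1,1,1,1,3,2,4,4,3]; return 3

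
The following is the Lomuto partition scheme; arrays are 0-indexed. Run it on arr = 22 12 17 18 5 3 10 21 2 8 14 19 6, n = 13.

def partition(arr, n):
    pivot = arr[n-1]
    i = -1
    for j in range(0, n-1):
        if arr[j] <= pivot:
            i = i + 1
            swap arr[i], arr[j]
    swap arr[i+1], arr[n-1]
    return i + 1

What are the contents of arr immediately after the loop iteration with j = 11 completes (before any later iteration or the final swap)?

5 3 2 18 22 12 10 21 17 8 14 19 6

pivot=6, i=-1
j=0: 22>6, skip
j=1: 12>6, skip
j=2: 17>6, skip
j=3: 18>6, skip
j=4: 5≤6, i=0, swap(0,4) ⇒ 5 12 17 18 22 3 10 21 2 8 14 19 6
j=5: 3≤6, i=1, swap(1,5) ⇒ 5 3 17 18 22 12 10 21 2 8 14 19 6
j=6: 10>6, skip
j=7: 21>6, skip
j=8: 2≤6, i=2, swap(2,8) ⇒ 5 3 2 18 22 12 10 21 17 8 14 19 6
j=9: 8>6, skip
j=10: 14>6, skip
j=11: 19>6, skip
(after j=11) arr = 5 3 2 18 22 12 10 21 17 8 14 19 6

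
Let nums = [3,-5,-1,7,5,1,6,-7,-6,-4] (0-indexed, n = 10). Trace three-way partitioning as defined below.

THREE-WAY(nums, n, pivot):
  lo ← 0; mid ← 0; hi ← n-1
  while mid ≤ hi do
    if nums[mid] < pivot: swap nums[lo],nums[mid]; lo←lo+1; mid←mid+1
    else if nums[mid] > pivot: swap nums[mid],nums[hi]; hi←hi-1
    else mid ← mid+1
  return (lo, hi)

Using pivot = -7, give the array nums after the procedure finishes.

pivot = -7; lo=0, mid=0, hi=9
nums[mid]=3>-7: swap nums[0],nums[9]; hi=8 → [-4,-5,-1,7,5,1,6,-7,-6,3]
nums[mid]=-4>-7: swap nums[0],nums[8]; hi=7 → [-6,-5,-1,7,5,1,6,-7,-4,3]
nums[mid]=-6>-7: swap nums[0],nums[7]; hi=6 → [-7,-5,-1,7,5,1,6,-6,-4,3]
nums[mid]=-7=-7: mid=1
nums[mid]=-5>-7: swap nums[1],nums[6]; hi=5 → [-7,6,-1,7,5,1,-5,-6,-4,3]
nums[mid]=6>-7: swap nums[1],nums[5]; hi=4 → [-7,1,-1,7,5,6,-5,-6,-4,3]
nums[mid]=1>-7: swap nums[1],nums[4]; hi=3 → [-7,5,-1,7,1,6,-5,-6,-4,3]
nums[mid]=5>-7: swap nums[1],nums[3]; hi=2 → [-7,7,-1,5,1,6,-5,-6,-4,3]
nums[mid]=7>-7: swap nums[1],nums[2]; hi=1 → [-7,-1,7,5,1,6,-5,-6,-4,3]
nums[mid]=-1>-7: swap nums[1],nums[1]; hi=0 → [-7,-1,7,5,1,6,-5,-6,-4,3]
end: lo=0, hi=0; nums = [-7,-1,7,5,1,6,-5,-6,-4,3]

[-7,-1,7,5,1,6,-5,-6,-4,3]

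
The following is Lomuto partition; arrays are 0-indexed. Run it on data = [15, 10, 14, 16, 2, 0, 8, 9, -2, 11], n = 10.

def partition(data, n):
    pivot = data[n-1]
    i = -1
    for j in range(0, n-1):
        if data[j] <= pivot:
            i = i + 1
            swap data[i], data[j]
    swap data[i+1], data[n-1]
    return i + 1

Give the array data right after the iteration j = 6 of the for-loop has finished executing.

[10, 2, 0, 8, 15, 14, 16, 9, -2, 11]

pivot = data[9] = 11; i = -1
j=0: data[0]=15 > 11 → no swap
j=1: data[1]=10 ≤ 11 → i=0, swap data[0],data[1] → [10, 15, 14, 16, 2, 0, 8, 9, -2, 11]
j=2: data[2]=14 > 11 → no swap
j=3: data[3]=16 > 11 → no swap
j=4: data[4]=2 ≤ 11 → i=1, swap data[1],data[4] → [10, 2, 14, 16, 15, 0, 8, 9, -2, 11]
j=5: data[5]=0 ≤ 11 → i=2, swap data[2],data[5] → [10, 2, 0, 16, 15, 14, 8, 9, -2, 11]
j=6: data[6]=8 ≤ 11 → i=3, swap data[3],data[6] → [10, 2, 0, 8, 15, 14, 16, 9, -2, 11]
(after j=6) data = [10, 2, 0, 8, 15, 14, 16, 9, -2, 11]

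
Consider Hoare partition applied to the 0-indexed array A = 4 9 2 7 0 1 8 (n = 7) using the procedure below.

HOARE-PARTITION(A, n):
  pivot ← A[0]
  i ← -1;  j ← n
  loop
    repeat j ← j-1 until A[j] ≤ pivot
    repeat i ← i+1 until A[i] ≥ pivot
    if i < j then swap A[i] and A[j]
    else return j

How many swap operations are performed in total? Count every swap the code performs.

pivot = A[0] = 4; i = -1, j = 7
j→5 (A[5]=1≤4), i→0 (A[0]=4≥4); i<j, swap → 1 9 2 7 0 4 8
j→4 (A[4]=0≤4), i→1 (A[1]=9≥4); i<j, swap → 1 0 2 7 9 4 8
j→2, i→3; i≥j, return j=2. A = 1 0 2 7 9 4 8

2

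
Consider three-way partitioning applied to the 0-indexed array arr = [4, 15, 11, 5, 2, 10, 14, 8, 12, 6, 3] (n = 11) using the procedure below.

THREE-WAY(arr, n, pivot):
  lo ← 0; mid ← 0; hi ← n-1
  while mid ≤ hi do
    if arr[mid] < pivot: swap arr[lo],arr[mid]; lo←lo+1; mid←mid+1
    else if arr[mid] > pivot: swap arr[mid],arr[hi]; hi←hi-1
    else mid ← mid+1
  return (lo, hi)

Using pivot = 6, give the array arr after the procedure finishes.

[4, 3, 5, 2, 6, 14, 8, 12, 10, 11, 15]

lo=0 mid=0 hi=10
4<6: swap(0,0), lo=1 mid=1 ⇒ [4, 15, 11, 5, 2, 10, 14, 8, 12, 6, 3]
15>6: swap(1,10), hi=9 ⇒ [4, 3, 11, 5, 2, 10, 14, 8, 12, 6, 15]
3<6: swap(1,1), lo=2 mid=2 ⇒ [4, 3, 11, 5, 2, 10, 14, 8, 12, 6, 15]
11>6: swap(2,9), hi=8 ⇒ [4, 3, 6, 5, 2, 10, 14, 8, 12, 11, 15]
6=6: mid=3
5<6: swap(2,3), lo=3 mid=4 ⇒ [4, 3, 5, 6, 2, 10, 14, 8, 12, 11, 15]
2<6: swap(3,4), lo=4 mid=5 ⇒ [4, 3, 5, 2, 6, 10, 14, 8, 12, 11, 15]
10>6: swap(5,8), hi=7 ⇒ [4, 3, 5, 2, 6, 12, 14, 8, 10, 11, 15]
12>6: swap(5,7), hi=6 ⇒ [4, 3, 5, 2, 6, 8, 14, 12, 10, 11, 15]
8>6: swap(5,6), hi=5 ⇒ [4, 3, 5, 2, 6, 14, 8, 12, 10, 11, 15]
14>6: swap(5,5), hi=4 ⇒ [4, 3, 5, 2, 6, 14, 8, 12, 10, 11, 15]
done. lo=4 hi=4; arr=[4, 3, 5, 2, 6, 14, 8, 12, 10, 11, 15]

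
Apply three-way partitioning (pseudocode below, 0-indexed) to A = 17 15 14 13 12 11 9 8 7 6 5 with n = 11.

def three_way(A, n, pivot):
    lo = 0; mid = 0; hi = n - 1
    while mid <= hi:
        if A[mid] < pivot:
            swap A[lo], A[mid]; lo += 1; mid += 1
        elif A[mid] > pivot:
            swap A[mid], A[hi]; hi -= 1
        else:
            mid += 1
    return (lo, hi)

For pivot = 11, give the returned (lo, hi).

(5, 5)

lo=0 mid=0 hi=10
17>11: swap(0,10), hi=9 ⇒ 5 15 14 13 12 11 9 8 7 6 17
5<11: swap(0,0), lo=1 mid=1 ⇒ 5 15 14 13 12 11 9 8 7 6 17
15>11: swap(1,9), hi=8 ⇒ 5 6 14 13 12 11 9 8 7 15 17
6<11: swap(1,1), lo=2 mid=2 ⇒ 5 6 14 13 12 11 9 8 7 15 17
14>11: swap(2,8), hi=7 ⇒ 5 6 7 13 12 11 9 8 14 15 17
7<11: swap(2,2), lo=3 mid=3 ⇒ 5 6 7 13 12 11 9 8 14 15 17
13>11: swap(3,7), hi=6 ⇒ 5 6 7 8 12 11 9 13 14 15 17
8<11: swap(3,3), lo=4 mid=4 ⇒ 5 6 7 8 12 11 9 13 14 15 17
12>11: swap(4,6), hi=5 ⇒ 5 6 7 8 9 11 12 13 14 15 17
9<11: swap(4,4), lo=5 mid=5 ⇒ 5 6 7 8 9 11 12 13 14 15 17
11=11: mid=6
done. lo=5 hi=5; A=5 6 7 8 9 11 12 13 14 15 17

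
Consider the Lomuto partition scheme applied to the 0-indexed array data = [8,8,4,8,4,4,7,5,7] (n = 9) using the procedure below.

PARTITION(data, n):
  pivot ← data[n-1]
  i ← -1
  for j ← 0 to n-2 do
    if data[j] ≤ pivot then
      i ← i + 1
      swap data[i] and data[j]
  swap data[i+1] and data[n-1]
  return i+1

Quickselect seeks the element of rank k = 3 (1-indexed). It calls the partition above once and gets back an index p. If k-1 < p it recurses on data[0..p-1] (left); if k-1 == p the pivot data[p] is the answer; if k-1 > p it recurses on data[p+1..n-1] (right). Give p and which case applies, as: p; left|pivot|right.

5; left

pivot = data[8] = 7; i = -1
j=0: data[0]=8 > 7 → no swap
j=1: data[1]=8 > 7 → no swap
j=2: data[2]=4 ≤ 7 → i=0, swap data[0],data[2] → [4,8,8,8,4,4,7,5,7]
j=3: data[3]=8 > 7 → no swap
j=4: data[4]=4 ≤ 7 → i=1, swap data[1],data[4] → [4,4,8,8,8,4,7,5,7]
j=5: data[5]=4 ≤ 7 → i=2, swap data[2],data[5] → [4,4,4,8,8,8,7,5,7]
j=6: data[6]=7 ≤ 7 → i=3, swap data[3],data[6] → [4,4,4,7,8,8,8,5,7]
j=7: data[7]=5 ≤ 7 → i=4, swap data[4],data[7] → [4,4,4,7,5,8,8,8,7]
final swap data[5],data[8] → [4,4,4,7,5,7,8,8,8]; return 5
p = 5; k-1 = 2 < 5 ⇒ left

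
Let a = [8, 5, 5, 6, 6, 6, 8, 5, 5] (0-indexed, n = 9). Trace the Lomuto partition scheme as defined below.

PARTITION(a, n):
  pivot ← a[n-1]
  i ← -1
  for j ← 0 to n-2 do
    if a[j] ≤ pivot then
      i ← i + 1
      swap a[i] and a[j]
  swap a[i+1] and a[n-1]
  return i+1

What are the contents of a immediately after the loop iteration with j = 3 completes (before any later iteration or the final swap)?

[5, 5, 8, 6, 6, 6, 8, 5, 5]

pivot=5, i=-1
j=0: 8>5, skip
j=1: 5≤5, i=0, swap(0,1) ⇒ [5, 8, 5, 6, 6, 6, 8, 5, 5]
j=2: 5≤5, i=1, swap(1,2) ⇒ [5, 5, 8, 6, 6, 6, 8, 5, 5]
j=3: 6>5, skip
(after j=3) a = [5, 5, 8, 6, 6, 6, 8, 5, 5]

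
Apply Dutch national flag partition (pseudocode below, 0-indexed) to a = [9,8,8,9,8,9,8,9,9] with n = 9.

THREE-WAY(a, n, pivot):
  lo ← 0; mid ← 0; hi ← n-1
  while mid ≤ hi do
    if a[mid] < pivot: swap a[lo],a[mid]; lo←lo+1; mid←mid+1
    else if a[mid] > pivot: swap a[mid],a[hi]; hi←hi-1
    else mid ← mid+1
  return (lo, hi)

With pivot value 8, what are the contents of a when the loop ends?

[8,8,8,8,9,9,9,9,9]

pivot = 8; lo=0, mid=0, hi=8
a[mid]=9>8: swap a[0],a[8]; hi=7 → [9,8,8,9,8,9,8,9,9]
a[mid]=9>8: swap a[0],a[7]; hi=6 → [9,8,8,9,8,9,8,9,9]
a[mid]=9>8: swap a[0],a[6]; hi=5 → [8,8,8,9,8,9,9,9,9]
a[mid]=8=8: mid=1
a[mid]=8=8: mid=2
a[mid]=8=8: mid=3
a[mid]=9>8: swap a[3],a[5]; hi=4 → [8,8,8,9,8,9,9,9,9]
a[mid]=9>8: swap a[3],a[4]; hi=3 → [8,8,8,8,9,9,9,9,9]
a[mid]=8=8: mid=4
end: lo=0, hi=3; a = [8,8,8,8,9,9,9,9,9]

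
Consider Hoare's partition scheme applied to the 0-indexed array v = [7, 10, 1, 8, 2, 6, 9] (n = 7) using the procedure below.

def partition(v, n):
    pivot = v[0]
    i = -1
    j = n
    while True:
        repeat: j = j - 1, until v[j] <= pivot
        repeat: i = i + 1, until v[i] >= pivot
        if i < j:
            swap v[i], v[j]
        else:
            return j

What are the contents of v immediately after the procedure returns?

[6, 2, 1, 8, 10, 7, 9]

pivot=7
j stops at 5 (6), i stops at 0 (7); swap ⇒ [6, 10, 1, 8, 2, 7, 9]
j stops at 4 (2), i stops at 1 (10); swap ⇒ [6, 2, 1, 8, 10, 7, 9]
j stops at 2, i stops at 3; i≥j ⇒ return 2. v=[6, 2, 1, 8, 10, 7, 9]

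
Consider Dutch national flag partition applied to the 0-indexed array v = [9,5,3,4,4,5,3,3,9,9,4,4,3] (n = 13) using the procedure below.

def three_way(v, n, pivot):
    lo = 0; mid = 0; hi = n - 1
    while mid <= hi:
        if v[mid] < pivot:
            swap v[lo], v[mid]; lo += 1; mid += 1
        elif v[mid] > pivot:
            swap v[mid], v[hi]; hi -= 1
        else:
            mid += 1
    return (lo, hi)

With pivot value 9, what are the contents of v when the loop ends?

[5,3,4,4,5,3,3,4,4,3,9,9,9]

lo=0 mid=0 hi=12
9=9: mid=1
5<9: swap(0,1), lo=1 mid=2 ⇒ [5,9,3,4,4,5,3,3,9,9,4,4,3]
3<9: swap(1,2), lo=2 mid=3 ⇒ [5,3,9,4,4,5,3,3,9,9,4,4,3]
4<9: swap(2,3), lo=3 mid=4 ⇒ [5,3,4,9,4,5,3,3,9,9,4,4,3]
4<9: swap(3,4), lo=4 mid=5 ⇒ [5,3,4,4,9,5,3,3,9,9,4,4,3]
5<9: swap(4,5), lo=5 mid=6 ⇒ [5,3,4,4,5,9,3,3,9,9,4,4,3]
3<9: swap(5,6), lo=6 mid=7 ⇒ [5,3,4,4,5,3,9,3,9,9,4,4,3]
3<9: swap(6,7), lo=7 mid=8 ⇒ [5,3,4,4,5,3,3,9,9,9,4,4,3]
9=9: mid=9
9=9: mid=10
4<9: swap(7,10), lo=8 mid=11 ⇒ [5,3,4,4,5,3,3,4,9,9,9,4,3]
4<9: swap(8,11), lo=9 mid=12 ⇒ [5,3,4,4,5,3,3,4,4,9,9,9,3]
3<9: swap(9,12), lo=10 mid=13 ⇒ [5,3,4,4,5,3,3,4,4,3,9,9,9]
done. lo=10 hi=12; v=[5,3,4,4,5,3,3,4,4,3,9,9,9]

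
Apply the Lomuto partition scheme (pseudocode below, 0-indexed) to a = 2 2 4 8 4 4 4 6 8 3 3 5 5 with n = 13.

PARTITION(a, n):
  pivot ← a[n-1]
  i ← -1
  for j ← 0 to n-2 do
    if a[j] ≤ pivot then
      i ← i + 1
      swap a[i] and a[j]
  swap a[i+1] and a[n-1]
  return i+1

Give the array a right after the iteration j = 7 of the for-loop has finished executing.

pivot=5, i=-1
j=0: 2≤5, i=0, swap(0,0) ⇒ 2 2 4 8 4 4 4 6 8 3 3 5 5
j=1: 2≤5, i=1, swap(1,1) ⇒ 2 2 4 8 4 4 4 6 8 3 3 5 5
j=2: 4≤5, i=2, swap(2,2) ⇒ 2 2 4 8 4 4 4 6 8 3 3 5 5
j=3: 8>5, skip
j=4: 4≤5, i=3, swap(3,4) ⇒ 2 2 4 4 8 4 4 6 8 3 3 5 5
j=5: 4≤5, i=4, swap(4,5) ⇒ 2 2 4 4 4 8 4 6 8 3 3 5 5
j=6: 4≤5, i=5, swap(5,6) ⇒ 2 2 4 4 4 4 8 6 8 3 3 5 5
j=7: 6>5, skip
(after j=7) a = 2 2 4 4 4 4 8 6 8 3 3 5 5

2 2 4 4 4 4 8 6 8 3 3 5 5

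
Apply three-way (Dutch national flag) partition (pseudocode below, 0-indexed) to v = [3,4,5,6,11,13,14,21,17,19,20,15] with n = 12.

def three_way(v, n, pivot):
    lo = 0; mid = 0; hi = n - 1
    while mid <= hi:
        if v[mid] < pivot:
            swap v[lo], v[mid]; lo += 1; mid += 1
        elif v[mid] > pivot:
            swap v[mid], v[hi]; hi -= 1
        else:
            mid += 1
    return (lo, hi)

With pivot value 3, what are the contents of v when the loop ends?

lo=0 mid=0 hi=11
3=3: mid=1
4>3: swap(1,11), hi=10 ⇒ [3,15,5,6,11,13,14,21,17,19,20,4]
15>3: swap(1,10), hi=9 ⇒ [3,20,5,6,11,13,14,21,17,19,15,4]
20>3: swap(1,9), hi=8 ⇒ [3,19,5,6,11,13,14,21,17,20,15,4]
19>3: swap(1,8), hi=7 ⇒ [3,17,5,6,11,13,14,21,19,20,15,4]
17>3: swap(1,7), hi=6 ⇒ [3,21,5,6,11,13,14,17,19,20,15,4]
21>3: swap(1,6), hi=5 ⇒ [3,14,5,6,11,13,21,17,19,20,15,4]
14>3: swap(1,5), hi=4 ⇒ [3,13,5,6,11,14,21,17,19,20,15,4]
13>3: swap(1,4), hi=3 ⇒ [3,11,5,6,13,14,21,17,19,20,15,4]
11>3: swap(1,3), hi=2 ⇒ [3,6,5,11,13,14,21,17,19,20,15,4]
6>3: swap(1,2), hi=1 ⇒ [3,5,6,11,13,14,21,17,19,20,15,4]
5>3: swap(1,1), hi=0 ⇒ [3,5,6,11,13,14,21,17,19,20,15,4]
done. lo=0 hi=0; v=[3,5,6,11,13,14,21,17,19,20,15,4]

[3,5,6,11,13,14,21,17,19,20,15,4]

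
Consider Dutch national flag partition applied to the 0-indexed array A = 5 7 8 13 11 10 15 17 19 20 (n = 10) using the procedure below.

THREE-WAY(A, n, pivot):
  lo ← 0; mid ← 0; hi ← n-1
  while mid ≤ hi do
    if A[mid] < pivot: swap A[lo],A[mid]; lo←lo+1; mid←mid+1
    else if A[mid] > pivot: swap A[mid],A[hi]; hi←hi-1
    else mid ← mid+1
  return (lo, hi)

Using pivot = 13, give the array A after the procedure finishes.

5 7 8 11 10 13 17 19 20 15

lo=0 mid=0 hi=9
5<13: swap(0,0), lo=1 mid=1 ⇒ 5 7 8 13 11 10 15 17 19 20
7<13: swap(1,1), lo=2 mid=2 ⇒ 5 7 8 13 11 10 15 17 19 20
8<13: swap(2,2), lo=3 mid=3 ⇒ 5 7 8 13 11 10 15 17 19 20
13=13: mid=4
11<13: swap(3,4), lo=4 mid=5 ⇒ 5 7 8 11 13 10 15 17 19 20
10<13: swap(4,5), lo=5 mid=6 ⇒ 5 7 8 11 10 13 15 17 19 20
15>13: swap(6,9), hi=8 ⇒ 5 7 8 11 10 13 20 17 19 15
20>13: swap(6,8), hi=7 ⇒ 5 7 8 11 10 13 19 17 20 15
19>13: swap(6,7), hi=6 ⇒ 5 7 8 11 10 13 17 19 20 15
17>13: swap(6,6), hi=5 ⇒ 5 7 8 11 10 13 17 19 20 15
done. lo=5 hi=5; A=5 7 8 11 10 13 17 19 20 15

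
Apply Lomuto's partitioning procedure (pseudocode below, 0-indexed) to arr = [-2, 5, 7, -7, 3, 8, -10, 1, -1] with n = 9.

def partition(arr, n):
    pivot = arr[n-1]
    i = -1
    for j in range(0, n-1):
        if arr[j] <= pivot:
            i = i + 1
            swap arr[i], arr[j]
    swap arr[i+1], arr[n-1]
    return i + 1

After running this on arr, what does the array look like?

pivot = arr[8] = -1; i = -1
j=0: arr[0]=-2 ≤ -1 → i=0, swap arr[0],arr[0] (no change) → [-2, 5, 7, -7, 3, 8, -10, 1, -1]
j=1: arr[1]=5 > -1 → no swap
j=2: arr[2]=7 > -1 → no swap
j=3: arr[3]=-7 ≤ -1 → i=1, swap arr[1],arr[3] → [-2, -7, 7, 5, 3, 8, -10, 1, -1]
j=4: arr[4]=3 > -1 → no swap
j=5: arr[5]=8 > -1 → no swap
j=6: arr[6]=-10 ≤ -1 → i=2, swap arr[2],arr[6] → [-2, -7, -10, 5, 3, 8, 7, 1, -1]
j=7: arr[7]=1 > -1 → no swap
final swap arr[3],arr[8] → [-2, -7, -10, -1, 3, 8, 7, 1, 5]; return 3

[-2, -7, -10, -1, 3, 8, 7, 1, 5]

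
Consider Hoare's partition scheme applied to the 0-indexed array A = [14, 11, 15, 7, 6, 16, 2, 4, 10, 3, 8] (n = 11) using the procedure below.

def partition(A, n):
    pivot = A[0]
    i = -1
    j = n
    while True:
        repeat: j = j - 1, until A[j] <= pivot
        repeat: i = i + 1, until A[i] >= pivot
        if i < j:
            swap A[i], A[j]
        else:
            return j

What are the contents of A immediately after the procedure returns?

pivot=14
j stops at 10 (8), i stops at 0 (14); swap ⇒ [8, 11, 15, 7, 6, 16, 2, 4, 10, 3, 14]
j stops at 9 (3), i stops at 2 (15); swap ⇒ [8, 11, 3, 7, 6, 16, 2, 4, 10, 15, 14]
j stops at 8 (10), i stops at 5 (16); swap ⇒ [8, 11, 3, 7, 6, 10, 2, 4, 16, 15, 14]
j stops at 7, i stops at 8; i≥j ⇒ return 7. A=[8, 11, 3, 7, 6, 10, 2, 4, 16, 15, 14]

[8, 11, 3, 7, 6, 10, 2, 4, 16, 15, 14]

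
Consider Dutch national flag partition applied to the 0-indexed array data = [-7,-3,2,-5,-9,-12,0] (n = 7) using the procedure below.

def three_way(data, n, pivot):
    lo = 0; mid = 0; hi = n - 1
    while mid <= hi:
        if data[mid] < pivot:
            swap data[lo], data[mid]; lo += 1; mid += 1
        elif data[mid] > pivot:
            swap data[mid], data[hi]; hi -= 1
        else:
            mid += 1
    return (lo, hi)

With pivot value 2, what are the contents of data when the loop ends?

lo=0 mid=0 hi=6
-7<2: swap(0,0), lo=1 mid=1 ⇒ [-7,-3,2,-5,-9,-12,0]
-3<2: swap(1,1), lo=2 mid=2 ⇒ [-7,-3,2,-5,-9,-12,0]
2=2: mid=3
-5<2: swap(2,3), lo=3 mid=4 ⇒ [-7,-3,-5,2,-9,-12,0]
-9<2: swap(3,4), lo=4 mid=5 ⇒ [-7,-3,-5,-9,2,-12,0]
-12<2: swap(4,5), lo=5 mid=6 ⇒ [-7,-3,-5,-9,-12,2,0]
0<2: swap(5,6), lo=6 mid=7 ⇒ [-7,-3,-5,-9,-12,0,2]
done. lo=6 hi=6; data=[-7,-3,-5,-9,-12,0,2]

[-7,-3,-5,-9,-12,0,2]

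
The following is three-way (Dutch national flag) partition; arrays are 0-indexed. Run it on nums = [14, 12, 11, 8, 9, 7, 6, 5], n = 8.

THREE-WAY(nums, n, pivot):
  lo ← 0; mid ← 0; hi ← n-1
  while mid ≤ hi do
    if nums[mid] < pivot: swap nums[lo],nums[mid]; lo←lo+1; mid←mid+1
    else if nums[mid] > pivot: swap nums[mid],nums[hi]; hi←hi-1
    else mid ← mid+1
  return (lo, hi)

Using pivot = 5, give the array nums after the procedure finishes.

lo=0 mid=0 hi=7
14>5: swap(0,7), hi=6 ⇒ [5, 12, 11, 8, 9, 7, 6, 14]
5=5: mid=1
12>5: swap(1,6), hi=5 ⇒ [5, 6, 11, 8, 9, 7, 12, 14]
6>5: swap(1,5), hi=4 ⇒ [5, 7, 11, 8, 9, 6, 12, 14]
7>5: swap(1,4), hi=3 ⇒ [5, 9, 11, 8, 7, 6, 12, 14]
9>5: swap(1,3), hi=2 ⇒ [5, 8, 11, 9, 7, 6, 12, 14]
8>5: swap(1,2), hi=1 ⇒ [5, 11, 8, 9, 7, 6, 12, 14]
11>5: swap(1,1), hi=0 ⇒ [5, 11, 8, 9, 7, 6, 12, 14]
done. lo=0 hi=0; nums=[5, 11, 8, 9, 7, 6, 12, 14]

[5, 11, 8, 9, 7, 6, 12, 14]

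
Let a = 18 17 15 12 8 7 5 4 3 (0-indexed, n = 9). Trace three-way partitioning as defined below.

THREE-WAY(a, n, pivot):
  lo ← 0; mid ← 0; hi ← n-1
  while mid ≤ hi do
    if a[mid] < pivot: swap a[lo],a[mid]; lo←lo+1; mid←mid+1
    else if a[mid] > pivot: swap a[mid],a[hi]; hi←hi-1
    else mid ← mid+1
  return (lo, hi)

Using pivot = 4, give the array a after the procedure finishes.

pivot = 4; lo=0, mid=0, hi=8
a[mid]=18>4: swap a[0],a[8]; hi=7 → 3 17 15 12 8 7 5 4 18
a[mid]=3<4: swap a[0],a[0]; lo=1,mid=1 → 3 17 15 12 8 7 5 4 18
a[mid]=17>4: swap a[1],a[7]; hi=6 → 3 4 15 12 8 7 5 17 18
a[mid]=4=4: mid=2
a[mid]=15>4: swap a[2],a[6]; hi=5 → 3 4 5 12 8 7 15 17 18
a[mid]=5>4: swap a[2],a[5]; hi=4 → 3 4 7 12 8 5 15 17 18
a[mid]=7>4: swap a[2],a[4]; hi=3 → 3 4 8 12 7 5 15 17 18
a[mid]=8>4: swap a[2],a[3]; hi=2 → 3 4 12 8 7 5 15 17 18
a[mid]=12>4: swap a[2],a[2]; hi=1 → 3 4 12 8 7 5 15 17 18
end: lo=1, hi=1; a = 3 4 12 8 7 5 15 17 18

3 4 12 8 7 5 15 17 18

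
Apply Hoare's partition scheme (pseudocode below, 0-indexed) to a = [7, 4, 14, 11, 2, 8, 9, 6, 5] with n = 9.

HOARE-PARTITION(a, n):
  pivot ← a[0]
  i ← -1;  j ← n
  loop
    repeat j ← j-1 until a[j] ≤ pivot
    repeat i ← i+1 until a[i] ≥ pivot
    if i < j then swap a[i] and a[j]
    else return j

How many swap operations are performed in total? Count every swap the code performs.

pivot = a[0] = 7; i = -1, j = 9
j→8 (a[8]=5≤7), i→0 (a[0]=7≥7); i<j, swap → [5, 4, 14, 11, 2, 8, 9, 6, 7]
j→7 (a[7]=6≤7), i→2 (a[2]=14≥7); i<j, swap → [5, 4, 6, 11, 2, 8, 9, 14, 7]
j→4 (a[4]=2≤7), i→3 (a[3]=11≥7); i<j, swap → [5, 4, 6, 2, 11, 8, 9, 14, 7]
j→3, i→4; i≥j, return j=3. a = [5, 4, 6, 2, 11, 8, 9, 14, 7]

3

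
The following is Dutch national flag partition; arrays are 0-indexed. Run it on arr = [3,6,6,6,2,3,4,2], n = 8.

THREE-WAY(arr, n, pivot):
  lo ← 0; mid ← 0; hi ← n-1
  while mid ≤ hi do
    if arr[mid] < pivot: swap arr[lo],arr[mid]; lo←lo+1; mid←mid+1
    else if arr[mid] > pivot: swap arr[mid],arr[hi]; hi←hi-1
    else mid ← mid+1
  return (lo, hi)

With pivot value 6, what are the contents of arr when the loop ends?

[3,2,3,4,2,6,6,6]

pivot = 6; lo=0, mid=0, hi=7
arr[mid]=3<6: swap arr[0],arr[0]; lo=1,mid=1 → [3,6,6,6,2,3,4,2]
arr[mid]=6=6: mid=2
arr[mid]=6=6: mid=3
arr[mid]=6=6: mid=4
arr[mid]=2<6: swap arr[1],arr[4]; lo=2,mid=5 → [3,2,6,6,6,3,4,2]
arr[mid]=3<6: swap arr[2],arr[5]; lo=3,mid=6 → [3,2,3,6,6,6,4,2]
arr[mid]=4<6: swap arr[3],arr[6]; lo=4,mid=7 → [3,2,3,4,6,6,6,2]
arr[mid]=2<6: swap arr[4],arr[7]; lo=5,mid=8 → [3,2,3,4,2,6,6,6]
end: lo=5, hi=7; arr = [3,2,3,4,2,6,6,6]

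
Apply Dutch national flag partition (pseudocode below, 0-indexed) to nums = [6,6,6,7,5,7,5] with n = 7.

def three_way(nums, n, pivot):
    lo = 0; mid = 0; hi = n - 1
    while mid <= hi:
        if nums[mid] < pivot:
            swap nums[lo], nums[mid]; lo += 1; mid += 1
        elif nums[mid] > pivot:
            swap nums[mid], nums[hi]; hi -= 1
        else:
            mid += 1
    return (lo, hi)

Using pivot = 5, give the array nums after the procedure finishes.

[5,5,7,6,7,6,6]

pivot = 5; lo=0, mid=0, hi=6
nums[mid]=6>5: swap nums[0],nums[6]; hi=5 → [5,6,6,7,5,7,6]
nums[mid]=5=5: mid=1
nums[mid]=6>5: swap nums[1],nums[5]; hi=4 → [5,7,6,7,5,6,6]
nums[mid]=7>5: swap nums[1],nums[4]; hi=3 → [5,5,6,7,7,6,6]
nums[mid]=5=5: mid=2
nums[mid]=6>5: swap nums[2],nums[3]; hi=2 → [5,5,7,6,7,6,6]
nums[mid]=7>5: swap nums[2],nums[2]; hi=1 → [5,5,7,6,7,6,6]
end: lo=0, hi=1; nums = [5,5,7,6,7,6,6]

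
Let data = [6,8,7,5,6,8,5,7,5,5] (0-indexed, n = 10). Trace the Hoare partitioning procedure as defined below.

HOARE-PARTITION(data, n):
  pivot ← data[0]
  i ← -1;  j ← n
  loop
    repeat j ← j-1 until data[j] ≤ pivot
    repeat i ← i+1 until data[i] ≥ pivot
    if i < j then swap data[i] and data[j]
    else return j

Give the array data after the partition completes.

pivot = data[0] = 6; i = -1, j = 10
j→9 (data[9]=5≤6), i→0 (data[0]=6≥6); i<j, swap → [5,8,7,5,6,8,5,7,5,6]
j→8 (data[8]=5≤6), i→1 (data[1]=8≥6); i<j, swap → [5,5,7,5,6,8,5,7,8,6]
j→6 (data[6]=5≤6), i→2 (data[2]=7≥6); i<j, swap → [5,5,5,5,6,8,7,7,8,6]
j→4, i→4; i≥j, return j=4. data = [5,5,5,5,6,8,7,7,8,6]

[5,5,5,5,6,8,7,7,8,6]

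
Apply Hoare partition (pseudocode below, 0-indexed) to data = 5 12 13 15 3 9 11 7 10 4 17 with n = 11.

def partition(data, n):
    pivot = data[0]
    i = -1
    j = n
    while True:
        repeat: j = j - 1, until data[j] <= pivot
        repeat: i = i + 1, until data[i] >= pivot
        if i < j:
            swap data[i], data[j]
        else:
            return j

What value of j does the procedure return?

pivot=5
j stops at 9 (4), i stops at 0 (5); swap ⇒ 4 12 13 15 3 9 11 7 10 5 17
j stops at 4 (3), i stops at 1 (12); swap ⇒ 4 3 13 15 12 9 11 7 10 5 17
j stops at 1, i stops at 2; i≥j ⇒ return 1. data=4 3 13 15 12 9 11 7 10 5 17

1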